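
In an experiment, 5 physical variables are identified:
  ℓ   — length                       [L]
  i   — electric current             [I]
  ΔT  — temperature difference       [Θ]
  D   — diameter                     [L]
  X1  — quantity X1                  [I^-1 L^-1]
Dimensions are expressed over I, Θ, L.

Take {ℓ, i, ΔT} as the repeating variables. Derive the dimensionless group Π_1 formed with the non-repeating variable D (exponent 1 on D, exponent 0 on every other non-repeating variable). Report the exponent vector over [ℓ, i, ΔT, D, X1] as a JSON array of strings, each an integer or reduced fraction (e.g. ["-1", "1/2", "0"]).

Exponent matrix [I,Θ,L] × [ℓ,i,ΔT,D,X1]:
  I: [ 0  1  0  0 -1]
  Θ: [ 0  0  1  0  0]
  L: [ 1  0  0  1 -1]
Row reduction gives pivot columns ℓ,i,ΔT; rank = 3
Pivot set = {ℓ,i,ΔT}, free = {D,X1}
RREF:
  r0: [   1    0    0    1   -1]
  r1: [   0    1    0    0   -1]
  r2: [   0    0    1    0    0]
Fix exponent of D at 1, X1 at 0; solve each RREF row for its pivot's exponent:
  r0: exp(ℓ) + (1)·1 = 0 ⇒ exp(ℓ) = -1
  r1: exp(i) + (0)·1 = 0 ⇒ exp(i) = 0
  r2: exp(ΔT) + (0)·1 = 0 ⇒ exp(ΔT) = 0
Π_1 = ℓ^-1 · D

["-1", "0", "0", "1", "0"]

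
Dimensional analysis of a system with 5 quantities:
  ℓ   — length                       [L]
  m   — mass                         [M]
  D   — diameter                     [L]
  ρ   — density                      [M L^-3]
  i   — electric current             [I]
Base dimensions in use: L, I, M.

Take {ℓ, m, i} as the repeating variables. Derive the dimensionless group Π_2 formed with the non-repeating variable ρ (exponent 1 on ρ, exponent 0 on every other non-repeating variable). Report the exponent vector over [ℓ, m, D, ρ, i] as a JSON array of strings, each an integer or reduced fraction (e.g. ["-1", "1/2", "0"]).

Write exponents as rows L,I,M / cols ℓ,m,D,ρ,i:
  L: [ 1  0  1 -3  0]
  I: [ 0  0  0  0  1]
  M: [ 0  1  0  1  0]
Echelon form has 3 nonzero rows (pivots: ℓ,m,i)
Pivot set = {ℓ,m,i}, free = {D,ρ}
RREF:
  r0: [   1    0    1   -3    0]
  r1: [   0    1    0    1    0]
  r2: [   0    0    0    0    1]
Fix exponent of ρ at 1, D at 0; solve each RREF row for its pivot's exponent:
  r0: exp(ℓ) + (-3)·1 = 0 ⇒ exp(ℓ) = 3
  r1: exp(m) + (1)·1 = 0 ⇒ exp(m) = -1
  r2: exp(i) + (0)·1 = 0 ⇒ exp(i) = 0
Π_2 = ℓ^3 · m^-1 · ρ

["3", "-1", "0", "1", "0"]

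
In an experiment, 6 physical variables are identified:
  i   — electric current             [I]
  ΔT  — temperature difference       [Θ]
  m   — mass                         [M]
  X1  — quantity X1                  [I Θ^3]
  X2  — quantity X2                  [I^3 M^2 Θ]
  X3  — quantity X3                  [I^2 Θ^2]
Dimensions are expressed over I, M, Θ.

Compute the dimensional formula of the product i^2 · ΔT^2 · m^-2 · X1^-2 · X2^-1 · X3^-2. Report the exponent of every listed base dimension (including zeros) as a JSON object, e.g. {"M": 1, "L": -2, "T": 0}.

Exponent matrix [I,M,Θ] × [i,ΔT,m,X1,X2,X3]:
  I: [ 1  0  0  1  3  2]
  M: [ 0  0  1  0  2  0]
  Θ: [ 0  1  0  3  1  2]
  [I]: (2)·1+(2)·0+(-2)·0+(-2)·1+(-1)·3+(-2)·2 = -7
  [M]: (2)·0+(2)·0+(-2)·1+(-2)·0+(-1)·2+(-2)·0 = -4
  [Θ]: (2)·0+(2)·1+(-2)·0+(-2)·3+(-1)·1+(-2)·2 = -9
⇒ I^-7 M^-4 Θ^-9

{"I": -7, "M": -4, "Θ": -9}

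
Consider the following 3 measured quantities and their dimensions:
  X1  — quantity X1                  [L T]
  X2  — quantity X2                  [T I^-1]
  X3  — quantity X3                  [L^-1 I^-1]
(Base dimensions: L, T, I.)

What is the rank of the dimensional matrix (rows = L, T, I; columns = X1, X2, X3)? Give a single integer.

2

Exponent matrix [L,T,I] × [X1,X2,X3]:
  L: [ 1  0 -1]
  T: [ 1  1  0]
  I: [ 0 -1 -1]
Row reduction gives pivot columns X1,X2; rank = 2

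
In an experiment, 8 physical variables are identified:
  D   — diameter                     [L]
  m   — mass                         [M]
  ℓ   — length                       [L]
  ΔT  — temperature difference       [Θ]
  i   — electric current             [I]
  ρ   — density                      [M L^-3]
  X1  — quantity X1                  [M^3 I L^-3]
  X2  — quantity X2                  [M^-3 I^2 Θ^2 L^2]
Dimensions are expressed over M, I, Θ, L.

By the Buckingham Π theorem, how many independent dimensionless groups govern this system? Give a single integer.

4

Dimensional matrix (M×I×Θ×L by D×m×ℓ×ΔT×i×ρ×X1×X2):
  M: [ 0  1  0  0  0  1  3 -3]
  I: [ 0  0  0  0  1  0  1  2]
  Θ: [ 0  0  0  1  0  0  0  2]
  L: [ 1  0  1  0  0 -3 -3  2]
Row reduction gives pivot columns D,m,ΔT,i; rank = 4
Π count = n − r = 8 − 4 = 4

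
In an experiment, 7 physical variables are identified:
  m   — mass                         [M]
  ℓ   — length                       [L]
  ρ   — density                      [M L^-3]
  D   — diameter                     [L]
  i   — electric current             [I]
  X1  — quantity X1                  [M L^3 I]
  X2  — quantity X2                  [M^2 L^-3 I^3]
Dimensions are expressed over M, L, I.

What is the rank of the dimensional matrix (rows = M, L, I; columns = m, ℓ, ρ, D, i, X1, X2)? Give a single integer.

Exponent matrix [M,L,I] × [m,ℓ,ρ,D,i,X1,X2]:
  M: [ 1  0  1  0  0  1  2]
  L: [ 0  1 -3  1  0  3 -3]
  I: [ 0  0  0  0  1  1  3]
Row reduction gives pivot columns m,ℓ,i; rank = 3

3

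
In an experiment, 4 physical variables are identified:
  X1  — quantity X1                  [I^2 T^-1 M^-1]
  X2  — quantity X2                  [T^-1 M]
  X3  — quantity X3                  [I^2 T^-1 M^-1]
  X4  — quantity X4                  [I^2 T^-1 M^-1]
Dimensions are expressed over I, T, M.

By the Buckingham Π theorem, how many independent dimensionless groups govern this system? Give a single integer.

Write exponents as rows I,T,M / cols X1,X2,X3,X4:
  I: [ 2  0  2  2]
  T: [-1 -1 -1 -1]
  M: [-1  1 -1 -1]
Row reduction gives pivot columns X1,X2; rank = 2
n=4, r=2 ⇒ 2 dimensionless groups

2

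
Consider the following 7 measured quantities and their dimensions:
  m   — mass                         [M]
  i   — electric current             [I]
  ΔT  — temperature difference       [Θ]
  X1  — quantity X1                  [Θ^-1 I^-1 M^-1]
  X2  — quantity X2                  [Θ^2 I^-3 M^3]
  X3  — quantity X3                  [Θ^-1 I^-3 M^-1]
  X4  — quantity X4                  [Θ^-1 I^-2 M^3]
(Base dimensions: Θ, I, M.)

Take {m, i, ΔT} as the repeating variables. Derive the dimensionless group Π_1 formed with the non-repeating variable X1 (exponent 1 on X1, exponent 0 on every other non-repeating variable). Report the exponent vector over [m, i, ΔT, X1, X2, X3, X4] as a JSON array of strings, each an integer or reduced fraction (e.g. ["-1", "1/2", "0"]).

["1", "1", "1", "1", "0", "0", "0"]

Write exponents as rows Θ,I,M / cols m,i,ΔT,X1,X2,X3,X4:
  Θ: [ 0  0  1 -1  2 -1 -1]
  I: [ 0  1  0 -1 -3 -3 -2]
  M: [ 1  0  0 -1  3 -1  3]
Echelon form has 3 nonzero rows (pivots: m,i,ΔT)
Repeat: m,i,ΔT; free: X1,X2,X3,X4
RREF:
  r0: [   1    0    0   -1    3   -1    3]
  r1: [   0    1    0   -1   -3   -3   -2]
  r2: [   0    0    1   -1    2   -1   -1]
Fix exponent of X1 at 1, X2 at 0, X3 at 0, X4 at 0; solve each RREF row for its pivot's exponent:
  r0: exp(m) + (-1)·1 = 0 ⇒ exp(m) = 1
  r1: exp(i) + (-1)·1 = 0 ⇒ exp(i) = 1
  r2: exp(ΔT) + (-1)·1 = 0 ⇒ exp(ΔT) = 1
Π_1 = m · i · ΔT · X1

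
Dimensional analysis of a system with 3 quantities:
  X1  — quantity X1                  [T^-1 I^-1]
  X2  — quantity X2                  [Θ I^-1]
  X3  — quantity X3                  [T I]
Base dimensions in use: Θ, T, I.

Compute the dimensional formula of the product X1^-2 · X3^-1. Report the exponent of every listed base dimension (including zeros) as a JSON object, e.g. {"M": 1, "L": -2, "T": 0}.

{"Θ": 0, "T": 1, "I": 1}

Exponent matrix [Θ,T,I] × [X1,X2,X3]:
  Θ: [ 0  1  0]
  T: [-1  0  1]
  I: [-1 -1  1]
  [Θ]: (-2)·0+(-1)·0 = 0
  [T]: (-2)·-1+(-1)·1 = 1
  [I]: (-2)·-1+(-1)·1 = 1
⇒ T I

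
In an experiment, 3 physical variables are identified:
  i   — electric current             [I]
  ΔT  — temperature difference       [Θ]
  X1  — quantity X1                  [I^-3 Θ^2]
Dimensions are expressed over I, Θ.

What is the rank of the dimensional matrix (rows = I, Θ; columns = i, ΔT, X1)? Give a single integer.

Write exponents as rows I,Θ / cols i,ΔT,X1:
  I: [ 1  0 -3]
  Θ: [ 0  1  2]
RREF → pivots at {i,ΔT} ⇒ r = 2

2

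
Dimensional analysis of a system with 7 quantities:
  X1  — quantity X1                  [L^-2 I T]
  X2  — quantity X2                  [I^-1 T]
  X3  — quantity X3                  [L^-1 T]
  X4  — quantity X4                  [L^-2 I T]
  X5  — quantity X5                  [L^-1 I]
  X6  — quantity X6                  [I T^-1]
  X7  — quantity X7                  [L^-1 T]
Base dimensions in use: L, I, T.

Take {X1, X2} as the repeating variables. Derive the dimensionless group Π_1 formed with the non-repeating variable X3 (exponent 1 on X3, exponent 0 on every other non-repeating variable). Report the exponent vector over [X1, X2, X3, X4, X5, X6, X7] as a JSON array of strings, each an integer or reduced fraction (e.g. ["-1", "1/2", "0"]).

["-1/2", "-1/2", "1", "0", "0", "0", "0"]

Exponent matrix [L,I,T] × [X1,X2,X3,X4,X5,X6,X7]:
  L: [-2  0 -1 -2 -1  0 -1]
  I: [ 1 -1  0  1  1  1  0]
  T: [ 1  1  1  1  0 -1  1]
Echelon form has 2 nonzero rows (pivots: X1,X2)
Repeat: X1,X2; free: X3,X4,X5,X6,X7
RREF:
  r0: [   1    0  1/2    1  1/2    0  1/2]
  r1: [   0    1  1/2    0 -1/2   -1  1/2]
  r2: [   0    0    0    0    0    0    0]
Fix exponent of X3 at 1, X4 at 0, X5 at 0, X6 at 0, X7 at 0; solve each RREF row for its pivot's exponent:
  r0: exp(X1) + (1/2)·1 = 0 ⇒ exp(X1) = -1/2
  r1: exp(X2) + (1/2)·1 = 0 ⇒ exp(X2) = -1/2
Π_1 = X1^(-1/2) · X2^(-1/2) · X3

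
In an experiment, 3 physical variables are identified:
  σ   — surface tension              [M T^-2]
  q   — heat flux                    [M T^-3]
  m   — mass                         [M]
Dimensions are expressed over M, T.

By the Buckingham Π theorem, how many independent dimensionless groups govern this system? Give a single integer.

1

Dimensional matrix (M×T by σ×q×m):
  M: [ 1  1  1]
  T: [-2 -3  0]
RREF → pivots at {σ,q} ⇒ r = 2
Π count = n − r = 3 − 2 = 1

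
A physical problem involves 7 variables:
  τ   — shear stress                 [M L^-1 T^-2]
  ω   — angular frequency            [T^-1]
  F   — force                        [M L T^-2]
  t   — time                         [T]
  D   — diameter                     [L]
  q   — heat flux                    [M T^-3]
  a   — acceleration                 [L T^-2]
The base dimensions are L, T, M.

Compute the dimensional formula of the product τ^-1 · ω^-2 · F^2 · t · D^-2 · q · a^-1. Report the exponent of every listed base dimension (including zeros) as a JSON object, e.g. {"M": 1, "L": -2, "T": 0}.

Exponent matrix [L,T,M] × [τ,ω,F,t,D,q,a]:
  L: [-1  0  1  0  1  0  1]
  T: [-2 -1 -2  1  0 -3 -2]
  M: [ 1  0  1  0  0  1  0]
  [L]: (-1)·-1+(-2)·0+(2)·1+(1)·0+(-2)·1+(1)·0+(-1)·1 = 0
  [T]: (-1)·-2+(-2)·-1+(2)·-2+(1)·1+(-2)·0+(1)·-3+(-1)·-2 = 0
  [M]: (-1)·1+(-2)·0+(2)·1+(1)·0+(-2)·0+(1)·1+(-1)·0 = 2
⇒ M^2

{"L": 0, "T": 0, "M": 2}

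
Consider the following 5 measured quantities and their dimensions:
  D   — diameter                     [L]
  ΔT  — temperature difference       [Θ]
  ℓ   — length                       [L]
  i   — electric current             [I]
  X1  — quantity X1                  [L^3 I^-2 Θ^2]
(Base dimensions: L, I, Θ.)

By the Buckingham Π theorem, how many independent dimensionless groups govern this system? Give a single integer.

2

Exponent matrix [L,I,Θ] × [D,ΔT,ℓ,i,X1]:
  L: [ 1  0  1  0  3]
  I: [ 0  0  0  1 -2]
  Θ: [ 0  1  0  0  2]
Row reduction gives pivot columns D,ΔT,i; rank = 3
Π count = n − r = 5 − 3 = 2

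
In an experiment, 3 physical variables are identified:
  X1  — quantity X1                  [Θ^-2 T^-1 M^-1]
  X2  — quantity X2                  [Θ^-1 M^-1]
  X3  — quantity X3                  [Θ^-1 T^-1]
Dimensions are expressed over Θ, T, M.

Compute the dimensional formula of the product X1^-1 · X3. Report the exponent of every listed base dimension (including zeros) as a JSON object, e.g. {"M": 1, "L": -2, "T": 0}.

{"Θ": 1, "T": 0, "M": 1}

Write exponents as rows Θ,T,M / cols X1,X2,X3:
  Θ: [-2 -1 -1]
  T: [-1  0 -1]
  M: [-1 -1  0]
  [Θ]: (-1)·-2+(1)·-1 = 1
  [T]: (-1)·-1+(1)·-1 = 0
  [M]: (-1)·-1+(1)·0 = 1
⇒ Θ M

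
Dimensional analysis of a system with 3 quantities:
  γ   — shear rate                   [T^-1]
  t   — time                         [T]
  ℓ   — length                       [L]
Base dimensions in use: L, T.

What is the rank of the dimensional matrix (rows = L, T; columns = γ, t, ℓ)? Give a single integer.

Exponent matrix [L,T] × [γ,t,ℓ]:
  L: [ 0  0  1]
  T: [-1  1  0]
Row reduction gives pivot columns γ,ℓ; rank = 2

2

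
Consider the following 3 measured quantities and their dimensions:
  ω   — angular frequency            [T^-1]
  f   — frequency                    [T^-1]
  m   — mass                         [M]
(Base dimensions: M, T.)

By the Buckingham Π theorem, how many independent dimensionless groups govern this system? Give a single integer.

1

Write exponents as rows M,T / cols ω,f,m:
  M: [ 0  0  1]
  T: [-1 -1  0]
Echelon form has 2 nonzero rows (pivots: ω,m)
3 vars − rank 2 = 1 Π group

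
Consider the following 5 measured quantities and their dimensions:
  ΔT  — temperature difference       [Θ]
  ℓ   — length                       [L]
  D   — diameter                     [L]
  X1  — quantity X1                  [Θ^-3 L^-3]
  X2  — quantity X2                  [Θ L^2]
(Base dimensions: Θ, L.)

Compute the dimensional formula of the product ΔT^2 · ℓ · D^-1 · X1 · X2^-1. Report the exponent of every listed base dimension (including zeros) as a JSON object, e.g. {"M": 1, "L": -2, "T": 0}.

{"Θ": -2, "L": -5}

Write exponents as rows Θ,L / cols ΔT,ℓ,D,X1,X2:
  Θ: [ 1  0  0 -3  1]
  L: [ 0  1  1 -3  2]
  [Θ]: (2)·1+(1)·0+(-1)·0+(1)·-3+(-1)·1 = -2
  [L]: (2)·0+(1)·1+(-1)·1+(1)·-3+(-1)·2 = -5
⇒ Θ^-2 L^-5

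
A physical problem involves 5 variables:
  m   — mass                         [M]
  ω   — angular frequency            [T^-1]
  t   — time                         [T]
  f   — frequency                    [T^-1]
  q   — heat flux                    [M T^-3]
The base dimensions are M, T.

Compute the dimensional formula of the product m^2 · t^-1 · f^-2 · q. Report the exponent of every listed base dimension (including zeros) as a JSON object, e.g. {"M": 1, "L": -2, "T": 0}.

Dimensional matrix (M×T by m×ω×t×f×q):
  M: [ 1  0  0  0  1]
  T: [ 0 -1  1 -1 -3]
  [M]: (2)·1+(-1)·0+(-2)·0+(1)·1 = 3
  [T]: (2)·0+(-1)·1+(-2)·-1+(1)·-3 = -2
⇒ M^3 T^-2

{"M": 3, "T": -2}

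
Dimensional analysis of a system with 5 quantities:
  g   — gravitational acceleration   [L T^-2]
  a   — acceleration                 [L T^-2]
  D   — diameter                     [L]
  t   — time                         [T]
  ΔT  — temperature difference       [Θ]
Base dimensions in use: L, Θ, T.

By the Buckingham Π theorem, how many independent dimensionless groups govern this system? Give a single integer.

Exponent matrix [L,Θ,T] × [g,a,D,t,ΔT]:
  L: [ 1  1  1  0  0]
  Θ: [ 0  0  0  0  1]
  T: [-2 -2  0  1  0]
RREF → pivots at {g,D,ΔT} ⇒ r = 3
5 vars − rank 3 = 2 Π groups

2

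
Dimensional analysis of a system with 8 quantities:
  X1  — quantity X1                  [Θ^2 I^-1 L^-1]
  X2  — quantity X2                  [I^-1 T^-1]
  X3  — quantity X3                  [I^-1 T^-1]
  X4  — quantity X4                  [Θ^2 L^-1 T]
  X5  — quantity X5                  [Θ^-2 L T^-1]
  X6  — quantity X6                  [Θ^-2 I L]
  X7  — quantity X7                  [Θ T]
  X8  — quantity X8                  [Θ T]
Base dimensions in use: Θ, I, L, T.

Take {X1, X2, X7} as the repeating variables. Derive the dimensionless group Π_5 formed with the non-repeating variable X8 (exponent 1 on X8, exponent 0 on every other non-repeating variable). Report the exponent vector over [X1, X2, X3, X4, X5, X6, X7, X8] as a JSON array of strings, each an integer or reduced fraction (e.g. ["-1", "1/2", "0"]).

["0", "0", "0", "0", "0", "0", "-1", "1"]

Dimensional matrix (Θ×I×L×T by X1×X2×X3×X4×X5×X6×X7×X8):
  Θ: [ 2  0  0  2 -2 -2  1  1]
  I: [-1 -1 -1  0  0  1  0  0]
  L: [-1  0  0 -1  1  1  0  0]
  T: [ 0 -1 -1  1 -1  0  1  1]
RREF → pivots at {X1,X2,X7} ⇒ r = 3
Pivot set = {X1,X2,X7}, free = {X3,X4,X5,X6,X8}
RREF:
  r0: [   1    0    0    1   -1   -1    0    0]
  r1: [   0    1    1   -1    1    0    0    0]
  r2: [   0    0    0    0    0    0    1    1]
  r3: [   0    0    0    0    0    0    0    0]
Fix exponent of X8 at 1, X3 at 0, X4 at 0, X5 at 0, X6 at 0; solve each RREF row for its pivot's exponent:
  r0: exp(X1) + (0)·1 = 0 ⇒ exp(X1) = 0
  r1: exp(X2) + (0)·1 = 0 ⇒ exp(X2) = 0
  r2: exp(X7) + (1)·1 = 0 ⇒ exp(X7) = -1
Π_5 = X7^-1 · X8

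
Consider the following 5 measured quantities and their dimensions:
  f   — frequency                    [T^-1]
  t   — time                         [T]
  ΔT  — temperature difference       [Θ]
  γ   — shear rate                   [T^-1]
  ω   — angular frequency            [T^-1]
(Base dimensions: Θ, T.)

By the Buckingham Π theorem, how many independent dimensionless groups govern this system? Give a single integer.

3

Dimensional matrix (Θ×T by f×t×ΔT×γ×ω):
  Θ: [ 0  0  1  0  0]
  T: [-1  1  0 -1 -1]
RREF → pivots at {f,ΔT} ⇒ r = 2
Π count = n − r = 5 − 2 = 3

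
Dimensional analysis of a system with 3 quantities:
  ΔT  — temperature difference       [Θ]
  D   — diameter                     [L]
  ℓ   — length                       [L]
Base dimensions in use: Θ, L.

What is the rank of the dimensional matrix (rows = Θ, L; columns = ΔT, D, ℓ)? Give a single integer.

Exponent matrix [Θ,L] × [ΔT,D,ℓ]:
  Θ: [ 1  0  0]
  L: [ 0  1  1]
Echelon form has 2 nonzero rows (pivots: ΔT,D)

2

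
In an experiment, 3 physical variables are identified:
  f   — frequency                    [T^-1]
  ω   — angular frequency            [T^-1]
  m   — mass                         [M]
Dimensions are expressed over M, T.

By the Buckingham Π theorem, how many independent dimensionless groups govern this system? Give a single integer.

Dimensional matrix (M×T by f×ω×m):
  M: [ 0  0  1]
  T: [-1 -1  0]
RREF → pivots at {f,m} ⇒ r = 2
3 vars − rank 2 = 1 Π group

1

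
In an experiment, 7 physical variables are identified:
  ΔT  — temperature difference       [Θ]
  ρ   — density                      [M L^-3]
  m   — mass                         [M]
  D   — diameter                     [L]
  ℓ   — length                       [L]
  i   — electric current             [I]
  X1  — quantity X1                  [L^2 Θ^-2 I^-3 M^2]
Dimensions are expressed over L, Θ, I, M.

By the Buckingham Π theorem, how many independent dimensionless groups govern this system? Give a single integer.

Exponent matrix [L,Θ,I,M] × [ΔT,ρ,m,D,ℓ,i,X1]:
  L: [ 0 -3  0  1  1  0  2]
  Θ: [ 1  0  0  0  0  0 -2]
  I: [ 0  0  0  0  0  1 -3]
  M: [ 0  1  1  0  0  0  2]
RREF → pivots at {ΔT,ρ,m,i} ⇒ r = 4
n=7, r=4 ⇒ 3 dimensionless groups

3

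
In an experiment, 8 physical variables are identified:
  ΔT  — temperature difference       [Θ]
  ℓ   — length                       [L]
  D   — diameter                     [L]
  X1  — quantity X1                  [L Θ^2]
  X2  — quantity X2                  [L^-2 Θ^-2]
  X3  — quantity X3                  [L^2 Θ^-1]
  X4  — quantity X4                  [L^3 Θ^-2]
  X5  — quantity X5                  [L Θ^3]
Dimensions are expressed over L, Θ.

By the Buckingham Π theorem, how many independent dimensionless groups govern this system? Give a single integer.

6

Write exponents as rows L,Θ / cols ΔT,ℓ,D,X1,X2,X3,X4,X5:
  L: [ 0  1  1  1 -2  2  3  1]
  Θ: [ 1  0  0  2 -2 -1 -2  3]
Row reduction gives pivot columns ΔT,ℓ; rank = 2
8 vars − rank 2 = 6 Π groups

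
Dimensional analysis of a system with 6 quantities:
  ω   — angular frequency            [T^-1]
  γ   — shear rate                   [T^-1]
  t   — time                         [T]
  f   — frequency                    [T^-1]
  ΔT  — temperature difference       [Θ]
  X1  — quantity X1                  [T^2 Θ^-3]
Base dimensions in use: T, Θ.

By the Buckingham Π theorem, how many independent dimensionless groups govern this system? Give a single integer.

4

Dimensional matrix (T×Θ by ω×γ×t×f×ΔT×X1):
  T: [-1 -1  1 -1  0  2]
  Θ: [ 0  0  0  0  1 -3]
RREF → pivots at {ω,ΔT} ⇒ r = 2
Π count = n − r = 6 − 2 = 4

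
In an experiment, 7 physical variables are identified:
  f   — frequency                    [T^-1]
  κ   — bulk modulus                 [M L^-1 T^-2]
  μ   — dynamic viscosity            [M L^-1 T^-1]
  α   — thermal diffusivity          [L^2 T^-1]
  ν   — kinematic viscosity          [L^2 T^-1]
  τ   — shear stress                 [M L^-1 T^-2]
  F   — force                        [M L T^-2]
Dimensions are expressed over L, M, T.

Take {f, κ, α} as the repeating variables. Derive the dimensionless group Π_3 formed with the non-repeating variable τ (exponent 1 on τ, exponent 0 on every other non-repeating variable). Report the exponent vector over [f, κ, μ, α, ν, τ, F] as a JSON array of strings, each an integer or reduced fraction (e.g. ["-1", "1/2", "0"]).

["0", "-1", "0", "0", "0", "1", "0"]

Write exponents as rows L,M,T / cols f,κ,μ,α,ν,τ,F:
  L: [ 0 -1 -1  2  2 -1  1]
  M: [ 0  1  1  0  0  1  1]
  T: [-1 -2 -1 -1 -1 -2 -2]
Row reduction gives pivot columns f,κ,α; rank = 3
Repeat: f,κ,α; free: μ,ν,τ,F
RREF:
  r0: [   1    0   -1    0    0    0   -1]
  r1: [   0    1    1    0    0    1    1]
  r2: [   0    0    0    1    1    0    1]
Fix exponent of τ at 1, μ at 0, ν at 0, F at 0; solve each RREF row for its pivot's exponent:
  r0: exp(f) + (0)·1 = 0 ⇒ exp(f) = 0
  r1: exp(κ) + (1)·1 = 0 ⇒ exp(κ) = -1
  r2: exp(α) + (0)·1 = 0 ⇒ exp(α) = 0
Π_3 = κ^-1 · τ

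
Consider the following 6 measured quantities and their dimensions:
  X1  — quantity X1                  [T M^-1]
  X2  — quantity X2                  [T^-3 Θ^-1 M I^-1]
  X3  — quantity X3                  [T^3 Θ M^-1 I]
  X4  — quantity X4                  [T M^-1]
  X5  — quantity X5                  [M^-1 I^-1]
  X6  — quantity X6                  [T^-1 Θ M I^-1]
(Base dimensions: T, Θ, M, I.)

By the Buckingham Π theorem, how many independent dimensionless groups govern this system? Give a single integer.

Exponent matrix [T,Θ,M,I] × [X1,X2,X3,X4,X5,X6]:
  T: [ 1 -3  3  1  0 -1]
  Θ: [ 0 -1  1  0  0  1]
  M: [-1  1 -1 -1 -1  1]
  I: [ 0 -1  1  0 -1 -1]
Row reduction gives pivot columns X1,X2,X5; rank = 3
n=6, r=3 ⇒ 3 dimensionless groups

3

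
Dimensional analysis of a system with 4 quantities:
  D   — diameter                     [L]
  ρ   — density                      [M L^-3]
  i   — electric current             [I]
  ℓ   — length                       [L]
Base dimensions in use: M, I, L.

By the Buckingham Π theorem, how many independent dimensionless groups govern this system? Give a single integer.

Exponent matrix [M,I,L] × [D,ρ,i,ℓ]:
  M: [ 0  1  0  0]
  I: [ 0  0  1  0]
  L: [ 1 -3  0  1]
RREF → pivots at {D,ρ,i} ⇒ r = 3
4 vars − rank 3 = 1 Π group

1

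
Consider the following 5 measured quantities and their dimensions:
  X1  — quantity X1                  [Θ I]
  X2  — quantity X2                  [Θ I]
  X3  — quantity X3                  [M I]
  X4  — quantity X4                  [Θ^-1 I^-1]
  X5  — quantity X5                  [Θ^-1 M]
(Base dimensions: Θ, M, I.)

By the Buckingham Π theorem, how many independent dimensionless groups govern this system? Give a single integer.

Dimensional matrix (Θ×M×I by X1×X2×X3×X4×X5):
  Θ: [ 1  1  0 -1 -1]
  M: [ 0  0  1  0  1]
  I: [ 1  1  1 -1  0]
RREF → pivots at {X1,X3} ⇒ r = 2
5 vars − rank 2 = 3 Π groups

3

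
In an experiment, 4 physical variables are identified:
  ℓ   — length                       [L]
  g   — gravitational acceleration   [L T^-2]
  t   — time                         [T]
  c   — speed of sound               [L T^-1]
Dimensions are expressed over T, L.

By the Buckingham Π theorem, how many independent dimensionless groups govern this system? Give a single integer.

2

Dimensional matrix (T×L by ℓ×g×t×c):
  T: [ 0 -2  1 -1]
  L: [ 1  1  0  1]
Echelon form has 2 nonzero rows (pivots: ℓ,g)
n=4, r=2 ⇒ 2 dimensionless groups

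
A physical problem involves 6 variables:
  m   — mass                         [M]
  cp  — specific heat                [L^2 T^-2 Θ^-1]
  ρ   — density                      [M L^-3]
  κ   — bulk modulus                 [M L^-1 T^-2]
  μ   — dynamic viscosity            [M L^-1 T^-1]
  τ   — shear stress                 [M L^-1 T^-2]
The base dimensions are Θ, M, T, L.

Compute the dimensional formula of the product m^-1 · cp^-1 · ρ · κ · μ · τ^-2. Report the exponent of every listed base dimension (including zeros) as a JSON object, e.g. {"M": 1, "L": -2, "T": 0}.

{"Θ": 1, "M": 0, "T": 3, "L": -5}

Dimensional matrix (Θ×M×T×L by m×cp×ρ×κ×μ×τ):
  Θ: [ 0 -1  0  0  0  0]
  M: [ 1  0  1  1  1  1]
  T: [ 0 -2  0 -2 -1 -2]
  L: [ 0  2 -3 -1 -1 -1]
  [Θ]: (-1)·0+(-1)·-1+(1)·0+(1)·0+(1)·0+(-2)·0 = 1
  [M]: (-1)·1+(-1)·0+(1)·1+(1)·1+(1)·1+(-2)·1 = 0
  [T]: (-1)·0+(-1)·-2+(1)·0+(1)·-2+(1)·-1+(-2)·-2 = 3
  [L]: (-1)·0+(-1)·2+(1)·-3+(1)·-1+(1)·-1+(-2)·-1 = -5
⇒ Θ T^3 L^-5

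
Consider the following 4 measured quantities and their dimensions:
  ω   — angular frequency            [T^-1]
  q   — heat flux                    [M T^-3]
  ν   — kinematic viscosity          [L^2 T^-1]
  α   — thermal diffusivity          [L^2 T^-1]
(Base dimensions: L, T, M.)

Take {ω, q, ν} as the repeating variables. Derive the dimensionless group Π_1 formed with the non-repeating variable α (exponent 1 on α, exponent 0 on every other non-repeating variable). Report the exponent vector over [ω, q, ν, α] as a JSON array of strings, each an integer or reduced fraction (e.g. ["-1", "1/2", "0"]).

Exponent matrix [L,T,M] × [ω,q,ν,α]:
  L: [ 0  0  2  2]
  T: [-1 -3 -1 -1]
  M: [ 0  1  0  0]
Echelon form has 3 nonzero rows (pivots: ω,q,ν)
Repeat: ω,q,ν; free: α
RREF:
  r0: [   1    0    0    0]
  r1: [   0    1    0    0]
  r2: [   0    0    1    1]
Fix exponent of α at 1; solve each RREF row for its pivot's exponent:
  r0: exp(ω) + (0)·1 = 0 ⇒ exp(ω) = 0
  r1: exp(q) + (0)·1 = 0 ⇒ exp(q) = 0
  r2: exp(ν) + (1)·1 = 0 ⇒ exp(ν) = -1
Π_1 = ν^-1 · α

["0", "0", "-1", "1"]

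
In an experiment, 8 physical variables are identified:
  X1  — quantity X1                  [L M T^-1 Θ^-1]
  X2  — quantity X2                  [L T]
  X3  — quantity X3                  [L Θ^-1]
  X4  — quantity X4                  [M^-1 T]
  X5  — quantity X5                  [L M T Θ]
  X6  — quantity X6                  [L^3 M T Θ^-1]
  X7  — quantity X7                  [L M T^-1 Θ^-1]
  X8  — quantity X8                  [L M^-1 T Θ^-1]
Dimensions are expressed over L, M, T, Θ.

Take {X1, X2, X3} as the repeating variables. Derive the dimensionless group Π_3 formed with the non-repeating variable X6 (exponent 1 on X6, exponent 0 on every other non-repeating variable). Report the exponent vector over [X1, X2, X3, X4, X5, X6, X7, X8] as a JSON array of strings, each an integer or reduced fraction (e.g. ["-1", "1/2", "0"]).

Write exponents as rows L,M,T,Θ / cols X1,X2,X3,X4,X5,X6,X7,X8:
  L: [ 1  1  1  0  1  3  1  1]
  M: [ 1  0  0 -1  1  1  1 -1]
  T: [-1  1  0  1  1  1 -1  1]
  Θ: [-1  0 -1  0  1 -1 -1 -1]
RREF → pivots at {X1,X2,X3} ⇒ r = 3
Repeat: X1,X2,X3; free: X4,X5,X6,X7,X8
RREF:
  r0: [   1    0    0   -1    1    1    1   -1]
  r1: [   0    1    0    0    2    2    0    0]
  r2: [   0    0    1    1   -2    0    0    2]
  r3: [   0    0    0    0    0    0    0    0]
Fix exponent of X6 at 1, X4 at 0, X5 at 0, X7 at 0, X8 at 0; solve each RREF row for its pivot's exponent:
  r0: exp(X1) + (1)·1 = 0 ⇒ exp(X1) = -1
  r1: exp(X2) + (2)·1 = 0 ⇒ exp(X2) = -2
  r2: exp(X3) + (0)·1 = 0 ⇒ exp(X3) = 0
Π_3 = X1^-1 · X2^-2 · X6

["-1", "-2", "0", "0", "0", "1", "0", "0"]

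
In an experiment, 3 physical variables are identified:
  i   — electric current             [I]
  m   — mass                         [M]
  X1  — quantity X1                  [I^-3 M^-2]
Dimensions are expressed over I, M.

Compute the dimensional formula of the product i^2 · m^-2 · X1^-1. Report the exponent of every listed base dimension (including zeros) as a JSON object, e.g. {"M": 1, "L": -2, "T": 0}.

{"I": 5, "M": 0}

Write exponents as rows I,M / cols i,m,X1:
  I: [ 1  0 -3]
  M: [ 0  1 -2]
  [I]: (2)·1+(-2)·0+(-1)·-3 = 5
  [M]: (2)·0+(-2)·1+(-1)·-2 = 0
⇒ I^5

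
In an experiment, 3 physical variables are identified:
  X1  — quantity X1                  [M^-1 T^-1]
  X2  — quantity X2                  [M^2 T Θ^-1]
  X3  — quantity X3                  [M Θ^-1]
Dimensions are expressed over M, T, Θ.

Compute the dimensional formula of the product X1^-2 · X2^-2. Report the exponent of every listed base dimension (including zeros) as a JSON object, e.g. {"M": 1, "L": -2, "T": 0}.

{"M": -2, "T": 0, "Θ": 2}

Dimensional matrix (M×T×Θ by X1×X2×X3):
  M: [-1  2  1]
  T: [-1  1  0]
  Θ: [ 0 -1 -1]
  [M]: (-2)·-1+(-2)·2 = -2
  [T]: (-2)·-1+(-2)·1 = 0
  [Θ]: (-2)·0+(-2)·-1 = 2
⇒ M^-2 Θ^2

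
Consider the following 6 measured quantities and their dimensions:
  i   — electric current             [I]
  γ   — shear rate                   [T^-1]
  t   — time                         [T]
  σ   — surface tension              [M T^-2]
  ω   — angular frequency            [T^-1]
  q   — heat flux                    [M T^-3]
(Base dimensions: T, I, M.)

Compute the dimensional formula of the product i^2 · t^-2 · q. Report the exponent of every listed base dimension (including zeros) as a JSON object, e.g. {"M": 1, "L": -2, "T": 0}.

Dimensional matrix (T×I×M by i×γ×t×σ×ω×q):
  T: [ 0 -1  1 -2 -1 -3]
  I: [ 1  0  0  0  0  0]
  M: [ 0  0  0  1  0  1]
  [T]: (2)·0+(-2)·1+(1)·-3 = -5
  [I]: (2)·1+(-2)·0+(1)·0 = 2
  [M]: (2)·0+(-2)·0+(1)·1 = 1
⇒ T^-5 I^2 M

{"T": -5, "I": 2, "M": 1}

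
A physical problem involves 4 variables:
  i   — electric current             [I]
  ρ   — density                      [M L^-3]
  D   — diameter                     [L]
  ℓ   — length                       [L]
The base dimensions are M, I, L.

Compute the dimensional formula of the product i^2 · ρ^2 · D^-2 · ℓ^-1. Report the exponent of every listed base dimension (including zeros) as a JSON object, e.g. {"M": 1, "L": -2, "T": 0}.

Write exponents as rows M,I,L / cols i,ρ,D,ℓ:
  M: [ 0  1  0  0]
  I: [ 1  0  0  0]
  L: [ 0 -3  1  1]
  [M]: (2)·0+(2)·1+(-2)·0+(-1)·0 = 2
  [I]: (2)·1+(2)·0+(-2)·0+(-1)·0 = 2
  [L]: (2)·0+(2)·-3+(-2)·1+(-1)·1 = -9
⇒ M^2 I^2 L^-9

{"M": 2, "I": 2, "L": -9}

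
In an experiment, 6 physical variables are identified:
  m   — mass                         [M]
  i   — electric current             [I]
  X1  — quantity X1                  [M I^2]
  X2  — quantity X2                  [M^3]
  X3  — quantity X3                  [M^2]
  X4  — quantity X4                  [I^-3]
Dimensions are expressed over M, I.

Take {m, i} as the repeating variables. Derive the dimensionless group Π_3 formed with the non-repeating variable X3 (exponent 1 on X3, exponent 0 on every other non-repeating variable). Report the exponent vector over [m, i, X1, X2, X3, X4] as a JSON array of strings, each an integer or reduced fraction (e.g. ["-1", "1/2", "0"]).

["-2", "0", "0", "0", "1", "0"]

Write exponents as rows M,I / cols m,i,X1,X2,X3,X4:
  M: [ 1  0  1  3  2  0]
  I: [ 0  1  2  0  0 -3]
RREF → pivots at {m,i} ⇒ r = 2
Pivot set = {m,i}, free = {X1,X2,X3,X4}
RREF:
  r0: [   1    0    1    3    2    0]
  r1: [   0    1    2    0    0   -3]
Fix exponent of X3 at 1, X1 at 0, X2 at 0, X4 at 0; solve each RREF row for its pivot's exponent:
  r0: exp(m) + (2)·1 = 0 ⇒ exp(m) = -2
  r1: exp(i) + (0)·1 = 0 ⇒ exp(i) = 0
Π_3 = m^-2 · X3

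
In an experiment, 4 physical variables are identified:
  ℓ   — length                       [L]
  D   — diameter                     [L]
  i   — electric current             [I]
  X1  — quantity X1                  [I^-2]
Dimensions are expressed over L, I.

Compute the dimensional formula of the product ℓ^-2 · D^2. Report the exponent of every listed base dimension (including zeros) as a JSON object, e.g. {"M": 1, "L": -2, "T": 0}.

Exponent matrix [L,I] × [ℓ,D,i,X1]:
  L: [ 1  1  0  0]
  I: [ 0  0  1 -2]
  [L]: (-2)·1+(2)·1 = 0
  [I]: (-2)·0+(2)·0 = 0
⇒ 1 (dimensionless)

{"L": 0, "I": 0}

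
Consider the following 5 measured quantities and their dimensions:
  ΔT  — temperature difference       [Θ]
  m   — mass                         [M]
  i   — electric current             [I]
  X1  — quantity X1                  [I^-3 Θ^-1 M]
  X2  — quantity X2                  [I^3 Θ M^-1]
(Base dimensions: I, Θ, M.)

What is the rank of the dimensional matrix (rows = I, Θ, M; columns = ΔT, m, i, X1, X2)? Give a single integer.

Write exponents as rows I,Θ,M / cols ΔT,m,i,X1,X2:
  I: [ 0  0  1 -3  3]
  Θ: [ 1  0  0 -1  1]
  M: [ 0  1  0  1 -1]
Echelon form has 3 nonzero rows (pivots: ΔT,m,i)

3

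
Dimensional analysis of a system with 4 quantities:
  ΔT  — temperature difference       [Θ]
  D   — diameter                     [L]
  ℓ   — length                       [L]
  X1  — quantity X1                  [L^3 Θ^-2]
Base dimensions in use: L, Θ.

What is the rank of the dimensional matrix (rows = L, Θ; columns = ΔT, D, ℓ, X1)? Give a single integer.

Dimensional matrix (L×Θ by ΔT×D×ℓ×X1):
  L: [ 0  1  1  3]
  Θ: [ 1  0  0 -2]
RREF → pivots at {ΔT,D} ⇒ r = 2

2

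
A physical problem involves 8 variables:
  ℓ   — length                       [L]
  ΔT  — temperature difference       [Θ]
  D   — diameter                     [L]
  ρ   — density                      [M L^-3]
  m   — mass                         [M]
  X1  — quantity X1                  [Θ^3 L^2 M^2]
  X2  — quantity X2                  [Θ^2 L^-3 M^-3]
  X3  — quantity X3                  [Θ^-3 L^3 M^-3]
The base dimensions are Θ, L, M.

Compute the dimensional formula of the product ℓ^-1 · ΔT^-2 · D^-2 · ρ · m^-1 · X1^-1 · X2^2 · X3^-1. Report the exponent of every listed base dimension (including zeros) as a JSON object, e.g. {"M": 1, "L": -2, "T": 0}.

{"Θ": 2, "L": -17, "M": -5}

Write exponents as rows Θ,L,M / cols ℓ,ΔT,D,ρ,m,X1,X2,X3:
  Θ: [ 0  1  0  0  0  3  2 -3]
  L: [ 1  0  1 -3  0  2 -3  3]
  M: [ 0  0  0  1  1  2 -3 -3]
  [Θ]: (-1)·0+(-2)·1+(-2)·0+(1)·0+(-1)·0+(-1)·3+(2)·2+(-1)·-3 = 2
  [L]: (-1)·1+(-2)·0+(-2)·1+(1)·-3+(-1)·0+(-1)·2+(2)·-3+(-1)·3 = -17
  [M]: (-1)·0+(-2)·0+(-2)·0+(1)·1+(-1)·1+(-1)·2+(2)·-3+(-1)·-3 = -5
⇒ Θ^2 L^-17 M^-5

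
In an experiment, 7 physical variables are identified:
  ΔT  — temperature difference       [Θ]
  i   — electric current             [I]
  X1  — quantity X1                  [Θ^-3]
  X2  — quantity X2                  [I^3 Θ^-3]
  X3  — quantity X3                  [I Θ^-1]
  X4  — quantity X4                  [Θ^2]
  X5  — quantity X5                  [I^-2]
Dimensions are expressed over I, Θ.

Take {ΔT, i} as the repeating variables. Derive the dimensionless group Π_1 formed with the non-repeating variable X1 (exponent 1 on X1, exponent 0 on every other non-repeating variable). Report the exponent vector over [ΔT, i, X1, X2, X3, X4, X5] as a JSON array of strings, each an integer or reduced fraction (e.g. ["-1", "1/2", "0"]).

Dimensional matrix (I×Θ by ΔT×i×X1×X2×X3×X4×X5):
  I: [ 0  1  0  3  1  0 -2]
  Θ: [ 1  0 -3 -3 -1  2  0]
Row reduction gives pivot columns ΔT,i; rank = 2
Repeat: ΔT,i; free: X1,X2,X3,X4,X5
RREF:
  r0: [   1    0   -3   -3   -1    2    0]
  r1: [   0    1    0    3    1    0   -2]
Fix exponent of X1 at 1, X2 at 0, X3 at 0, X4 at 0, X5 at 0; solve each RREF row for its pivot's exponent:
  r0: exp(ΔT) + (-3)·1 = 0 ⇒ exp(ΔT) = 3
  r1: exp(i) + (0)·1 = 0 ⇒ exp(i) = 0
Π_1 = ΔT^3 · X1

["3", "0", "1", "0", "0", "0", "0"]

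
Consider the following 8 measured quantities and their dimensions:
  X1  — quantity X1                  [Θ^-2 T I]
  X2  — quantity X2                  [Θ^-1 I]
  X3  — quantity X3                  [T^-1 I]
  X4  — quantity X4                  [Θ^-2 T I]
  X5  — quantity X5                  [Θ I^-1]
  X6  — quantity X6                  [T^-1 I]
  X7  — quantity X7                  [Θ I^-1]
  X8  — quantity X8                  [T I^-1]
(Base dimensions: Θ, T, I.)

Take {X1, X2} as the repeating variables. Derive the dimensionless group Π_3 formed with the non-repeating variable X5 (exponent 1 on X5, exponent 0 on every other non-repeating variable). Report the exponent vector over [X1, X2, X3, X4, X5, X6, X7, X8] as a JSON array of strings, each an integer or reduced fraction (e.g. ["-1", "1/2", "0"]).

["0", "1", "0", "0", "1", "0", "0", "0"]

Write exponents as rows Θ,T,I / cols X1,X2,X3,X4,X5,X6,X7,X8:
  Θ: [-2 -1  0 -2  1  0  1  0]
  T: [ 1  0 -1  1  0 -1  0  1]
  I: [ 1  1  1  1 -1  1 -1 -1]
Row reduction gives pivot columns X1,X2; rank = 2
Repeat: X1,X2; free: X3,X4,X5,X6,X7,X8
RREF:
  r0: [   1    0   -1    1    0   -1    0    1]
  r1: [   0    1    2    0   -1    2   -1   -2]
  r2: [   0    0    0    0    0    0    0    0]
Fix exponent of X5 at 1, X3 at 0, X4 at 0, X6 at 0, X7 at 0, X8 at 0; solve each RREF row for its pivot's exponent:
  r0: exp(X1) + (0)·1 = 0 ⇒ exp(X1) = 0
  r1: exp(X2) + (-1)·1 = 0 ⇒ exp(X2) = 1
Π_3 = X2 · X5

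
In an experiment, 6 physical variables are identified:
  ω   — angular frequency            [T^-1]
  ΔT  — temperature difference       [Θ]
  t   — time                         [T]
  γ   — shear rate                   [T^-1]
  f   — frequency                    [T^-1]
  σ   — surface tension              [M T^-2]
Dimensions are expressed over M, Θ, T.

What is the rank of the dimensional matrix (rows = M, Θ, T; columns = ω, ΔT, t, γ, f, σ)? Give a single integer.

Write exponents as rows M,Θ,T / cols ω,ΔT,t,γ,f,σ:
  M: [ 0  0  0  0  0  1]
  Θ: [ 0  1  0  0  0  0]
  T: [-1  0  1 -1 -1 -2]
RREF → pivots at {ω,ΔT,σ} ⇒ r = 3

3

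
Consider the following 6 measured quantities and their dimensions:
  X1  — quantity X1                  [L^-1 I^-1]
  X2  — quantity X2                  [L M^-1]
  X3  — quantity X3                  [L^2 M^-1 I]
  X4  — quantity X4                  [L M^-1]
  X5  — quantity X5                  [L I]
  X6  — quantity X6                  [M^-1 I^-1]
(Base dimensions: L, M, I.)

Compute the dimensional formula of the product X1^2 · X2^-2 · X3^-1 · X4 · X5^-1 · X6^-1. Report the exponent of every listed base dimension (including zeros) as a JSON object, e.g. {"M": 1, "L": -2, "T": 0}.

{"L": -6, "M": 3, "I": -3}

Exponent matrix [L,M,I] × [X1,X2,X3,X4,X5,X6]:
  L: [-1  1  2  1  1  0]
  M: [ 0 -1 -1 -1  0 -1]
  I: [-1  0  1  0  1 -1]
  [L]: (2)·-1+(-2)·1+(-1)·2+(1)·1+(-1)·1+(-1)·0 = -6
  [M]: (2)·0+(-2)·-1+(-1)·-1+(1)·-1+(-1)·0+(-1)·-1 = 3
  [I]: (2)·-1+(-2)·0+(-1)·1+(1)·0+(-1)·1+(-1)·-1 = -3
⇒ L^-6 M^3 I^-3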